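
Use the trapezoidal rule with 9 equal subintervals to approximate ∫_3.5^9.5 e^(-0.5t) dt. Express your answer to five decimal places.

0.33330

Δt = (9.5 − 3.5)/9 = 2/3.
f(3.5) ≈ 0.17377, f(25/6) ≈ 0.12451, f(29/6) ≈ 0.08922, f(5.5) ≈ 0.06393, f(37/6) ≈ 0.04581, f(41/6) ≈ 0.03282, f(7.5) ≈ 0.02352, f(49/6) ≈ 0.01685, f(53/6) ≈ 0.01207, f(9.5) ≈ 0.00865.
T_9 = (Δt/2)·[f(t_0) + 2f(t_1) + ... + 2f(t_{8}) + f(t_9)].
Sum ≈ 0.33330.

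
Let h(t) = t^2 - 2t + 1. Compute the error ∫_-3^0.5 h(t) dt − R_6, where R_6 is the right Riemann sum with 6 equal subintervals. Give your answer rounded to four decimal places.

4.3953

Exact integral: ∫_-3^0.5 h(t) dt ≈ 21.291667.
R_6 ≈ 16.896412.
Error ≈ 21.291667 − 16.896412 ≈ 4.3953.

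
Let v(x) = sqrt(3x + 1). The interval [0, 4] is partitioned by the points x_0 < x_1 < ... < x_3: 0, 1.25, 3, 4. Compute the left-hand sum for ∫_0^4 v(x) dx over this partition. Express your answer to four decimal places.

8.2263

Subinterval widths: 1.25, 1.75, 1.
Left endpoints: 0, 1.25, 3.
v(0) ≈ 1.0000, v(1.25) ≈ 2.1794, v(3) ≈ 3.1623.
Sum = Σ Δx_i · v(x_i).
Sum ≈ 8.2263.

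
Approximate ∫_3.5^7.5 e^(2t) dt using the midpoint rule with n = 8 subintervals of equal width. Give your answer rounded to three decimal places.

1567813.366

Δt = (7.5 − 3.5)/8 = 0.5.
Midpoints: 3.75, 4.25, 4.75, 5.25, 5.75, 6.25, 6.75, 7.25.
f(3.75) ≈ 1808.042, f(4.25) ≈ 4914.769, f(4.75) ≈ 13359.727, f(5.25) ≈ 36315.503, f(5.75) ≈ 98715.771, f(6.25) ≈ 268337.287, f(6.75) ≈ 729416.370, f(7.25) ≈ 1982759.264.
Sum = Δt · [f(3.75) + f(4.25) + f(4.75) + ...].
Sum ≈ 1567813.366.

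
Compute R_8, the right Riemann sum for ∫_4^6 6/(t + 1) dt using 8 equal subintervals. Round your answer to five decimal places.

Δt = (6 − 4)/8 = 0.25.
Right endpoints: 4.25, 4.5, 4.75, 5, 5.25, 5.5, 5.75, 6.
f(4.25) = 8/7, f(4.5) = 12/11, f(4.75) = 24/23, f(5) = 1, f(5.25) = 0.96, f(5.5) = 12/13, f(5.75) = 8/9, f(6) = 6/7.
Sum = Δt · [f(4.25) + f(4.5) + f(4.75) + ...].
Sum ≈ 1.97659.

1.97659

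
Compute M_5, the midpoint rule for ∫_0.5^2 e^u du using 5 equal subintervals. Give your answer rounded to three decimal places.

5.719

Δu = (2 − 0.5)/5 = 0.3.
Midpoints: 0.65, 0.95, 1.25, 1.55, 1.85.
f(0.65) ≈ 1.916, f(0.95) ≈ 2.586, f(1.25) ≈ 3.490, f(1.55) ≈ 4.711, f(1.85) ≈ 6.360.
Sum = Δu · [f(0.65) + f(0.95) + f(1.25) + f(1.55) + f(1.85)].
Sum ≈ 5.719.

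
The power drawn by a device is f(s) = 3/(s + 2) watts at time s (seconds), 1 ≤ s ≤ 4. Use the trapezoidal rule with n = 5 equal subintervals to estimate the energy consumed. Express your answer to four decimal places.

Δs = (4 − 1)/5 = 0.6.
f(1) = 1, f(1.6) = 5/6, f(2.2) = 5/7, f(2.8) = 0.625, f(3.4) = 5/9, f(4) = 0.5.
T_5 = (Δs/2)·[f(s_0) + 2f(s_1) + ... + 2f(s_{4}) + f(s_5)].
Sum ≈ 2.0869.

2.0869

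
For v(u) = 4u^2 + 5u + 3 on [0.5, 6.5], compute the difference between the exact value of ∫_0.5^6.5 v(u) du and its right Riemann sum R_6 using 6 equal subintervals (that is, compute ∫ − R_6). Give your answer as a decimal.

Exact integral: ∫_0.5^6.5 v(u) du = 489.
R_6 = 592.
Error = 489 − 592 = -103.

-103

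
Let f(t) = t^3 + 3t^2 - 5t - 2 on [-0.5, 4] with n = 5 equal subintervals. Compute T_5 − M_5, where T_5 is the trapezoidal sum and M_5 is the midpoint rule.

7.5178125

T_5 = 84.74625.
M_5 = 77.2284375.
T_5 − M_5 = 7.5178125.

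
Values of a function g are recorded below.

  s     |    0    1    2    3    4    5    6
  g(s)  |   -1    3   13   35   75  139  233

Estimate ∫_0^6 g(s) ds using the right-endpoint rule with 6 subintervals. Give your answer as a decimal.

498

Δs = 1.
Sum = 1·[3 + 13 + 35 + 75 + 139 + 233] = 498.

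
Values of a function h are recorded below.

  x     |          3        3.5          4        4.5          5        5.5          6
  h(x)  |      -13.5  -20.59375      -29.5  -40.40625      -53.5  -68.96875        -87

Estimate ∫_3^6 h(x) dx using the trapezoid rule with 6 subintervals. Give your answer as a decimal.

-131.609375

Δx = 0.5.
T_6 = (0.5/2)·[(-13.5) + 2·(-20.59375) + 2·(-29.5) + 2·(-40.40625) + 2·(-53.5) + 2·(-68.96875) + (-87)] = -131.609375.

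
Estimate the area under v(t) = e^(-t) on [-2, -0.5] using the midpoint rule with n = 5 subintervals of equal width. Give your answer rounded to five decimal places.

Δt = (-0.5 − (-2))/5 = 0.3.
Midpoints: -1.85, -1.55, -1.25, -0.95, -0.65.
v(-1.85) ≈ 6.35982, v(-1.55) ≈ 4.71147, v(-1.25) ≈ 3.49034, v(-0.95) ≈ 2.58571, v(-0.65) ≈ 1.91554.
Sum = Δt · [v(-1.85) + v(-1.55) + v(-1.25) + v(-0.95) + v(-0.65)].
Sum ≈ 5.71886.

5.71886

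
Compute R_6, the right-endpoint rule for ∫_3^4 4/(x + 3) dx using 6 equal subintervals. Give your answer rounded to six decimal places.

Δx = (4 − 3)/6 = 1/6.
Right endpoints: 19/6, 10/3, 3.5, 11/3, 23/6, 4.
f(19/6) = 24/37, f(10/3) = 12/19, f(3.5) = 8/13, f(11/3) = 0.6, f(23/6) = 24/41, f(4) = 4/7.
Sum = Δx · [f(19/6) + f(10/3) + f(3.5) + ...].
Sum ≈ 0.608734.

0.608734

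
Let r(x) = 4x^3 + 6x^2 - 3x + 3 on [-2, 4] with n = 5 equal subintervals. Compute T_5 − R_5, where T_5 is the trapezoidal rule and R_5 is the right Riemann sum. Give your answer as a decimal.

T_5 = 409.92.
R_5 = 615.12.
T_5 − R_5 = -205.2.

-205.2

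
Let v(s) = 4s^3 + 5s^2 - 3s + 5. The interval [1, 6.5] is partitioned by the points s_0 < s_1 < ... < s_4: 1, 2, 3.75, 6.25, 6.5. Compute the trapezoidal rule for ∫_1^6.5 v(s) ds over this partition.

2414.328125

Subinterval widths: 1, 1.75, 2.5, 0.25.
v(1) = 11, v(2) = 51, v(3.75) = 275, v(6.25) = 1158.125, v(6.5) = 1295.25.
On each subinterval the trapezoid contributes (Δs_i/2)·[v(s_{i-1}) + v(s_i)].
Sum = 2414.328125.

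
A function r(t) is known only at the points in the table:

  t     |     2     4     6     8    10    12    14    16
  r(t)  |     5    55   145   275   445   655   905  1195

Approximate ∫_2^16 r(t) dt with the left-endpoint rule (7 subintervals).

Δt = 2.
Sum = 2·[5 + 55 + 145 + 275 + 445 + 655 + 905] = 4970.

4970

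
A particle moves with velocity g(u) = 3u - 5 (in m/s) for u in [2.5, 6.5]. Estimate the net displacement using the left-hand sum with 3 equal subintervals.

Δu = (6.5 − 2.5)/3 = 4/3.
Left endpoints: 2.5, 23/6, 31/6.
g(2.5) = 2.5, g(23/6) = 6.5, g(31/6) = 10.5.
Sum = Δu · [g(2.5) + g(23/6) + g(31/6)].
Sum = 26.

26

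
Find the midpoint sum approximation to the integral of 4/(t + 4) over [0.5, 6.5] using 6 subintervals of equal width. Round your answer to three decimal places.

Δt = (6.5 − 0.5)/6 = 1.
Midpoints: 1, 2, 3, 4, 5, 6.
f(1) = 0.8, f(2) = 2/3, f(3) = 4/7, f(4) = 0.5, f(5) = 4/9, f(6) = 0.4.
Sum = Δt · [f(1) + f(2) + f(3) + ...].
Sum ≈ 3.383.

3.383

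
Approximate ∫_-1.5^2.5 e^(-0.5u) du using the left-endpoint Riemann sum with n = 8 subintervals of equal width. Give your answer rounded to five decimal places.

4.13766

Δu = (2.5 − (-1.5))/8 = 0.5.
Left endpoints: -1.5, -1, -0.5, 0, 0.5, 1, 1.5, 2.
f(-1.5) ≈ 2.11700, f(-1) ≈ 1.64872, f(-0.5) ≈ 1.28403, f(0) ≈ 1.00000, f(0.5) ≈ 0.77880, f(1) ≈ 0.60653, f(1.5) ≈ 0.47237, f(2) ≈ 0.36788.
Sum = Δu · [f(-1.5) + f(-1) + f(-0.5) + ...].
Sum ≈ 4.13766.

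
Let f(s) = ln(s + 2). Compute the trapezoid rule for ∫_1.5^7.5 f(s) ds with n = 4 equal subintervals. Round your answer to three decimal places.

10.969

Δs = (7.5 − 1.5)/4 = 1.5.
f(1.5) ≈ 1.253, f(3) ≈ 1.609, f(4.5) ≈ 1.872, f(6) ≈ 2.079, f(7.5) ≈ 2.251.
T_4 = (Δs/2)·[f(s_0) + 2f(s_1) + 2f(s_2) + 2f(s_3) + f(s_4)].
Sum ≈ 10.969.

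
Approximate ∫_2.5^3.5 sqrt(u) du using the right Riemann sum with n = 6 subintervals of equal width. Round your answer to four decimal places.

1.7541

Δu = (3.5 − 2.5)/6 = 1/6.
Right endpoints: 8/3, 17/6, 3, 19/6, 10/3, 3.5.
f(8/3) ≈ 1.6330, f(17/6) ≈ 1.6833, f(3) ≈ 1.7321, f(19/6) ≈ 1.7795, f(10/3) ≈ 1.8257, f(3.5) ≈ 1.8708.
Sum = Δu · [f(8/3) + f(17/6) + f(3) + ...].
Sum ≈ 1.7541.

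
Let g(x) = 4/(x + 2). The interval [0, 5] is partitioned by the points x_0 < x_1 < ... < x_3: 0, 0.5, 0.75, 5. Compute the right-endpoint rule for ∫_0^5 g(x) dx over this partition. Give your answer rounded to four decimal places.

Subinterval widths: 0.5, 0.25, 4.25.
Right endpoints: 0.5, 0.75, 5.
g(0.5) = 1.6, g(0.75) = 16/11, g(5) = 4/7.
Sum = Σ Δx_i · g(x_i).
Sum ≈ 3.5922.

3.5922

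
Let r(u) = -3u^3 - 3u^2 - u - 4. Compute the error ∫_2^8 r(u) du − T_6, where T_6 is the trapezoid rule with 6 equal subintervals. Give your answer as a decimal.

Exact integral: ∫_2^8 r(u) du = -3618.
T_6 = -3666.
Error = -3618 − (-3666) = 48.

48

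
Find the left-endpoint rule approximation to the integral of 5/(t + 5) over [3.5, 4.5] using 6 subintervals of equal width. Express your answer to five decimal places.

0.56132

Δt = (4.5 − 3.5)/6 = 1/6.
Left endpoints: 3.5, 11/3, 23/6, 4, 25/6, 13/3.
f(3.5) = 10/17, f(11/3) = 15/26, f(23/6) = 30/53, f(4) = 5/9, f(25/6) = 6/11, f(13/3) = 15/28.
Sum = Δt · [f(3.5) + f(11/3) + f(23/6) + ...].
Sum ≈ 0.56132.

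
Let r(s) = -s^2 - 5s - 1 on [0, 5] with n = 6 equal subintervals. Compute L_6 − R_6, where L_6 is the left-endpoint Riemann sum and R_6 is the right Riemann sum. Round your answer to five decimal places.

41.66667

L_6 ≈ -88.9120370.
R_6 ≈ -130.5787037.
L_6 − R_6 ≈ 41.66667.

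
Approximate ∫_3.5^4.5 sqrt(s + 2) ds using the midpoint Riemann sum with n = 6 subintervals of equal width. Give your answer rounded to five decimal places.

2.44880

Δs = (4.5 − 3.5)/6 = 1/6.
Midpoints: 43/12, 3.75, 47/12, 49/12, 4.25, 53/12.
f(43/12) ≈ 2.36291, f(3.75) ≈ 2.39792, f(47/12) ≈ 2.43242, f(49/12) ≈ 2.46644, f(4.25) ≈ 2.50000, f(53/12) ≈ 2.53311.
Sum = Δs · [f(43/12) + f(3.75) + f(47/12) + ...].
Sum ≈ 2.44880.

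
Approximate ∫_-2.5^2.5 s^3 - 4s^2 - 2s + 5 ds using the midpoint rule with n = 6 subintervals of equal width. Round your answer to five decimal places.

Δs = (2.5 − (-2.5))/6 = 5/6.
Midpoints: -25/12, -1.25, -5/12, 5/12, 1.25, 25/12.
f(-25/12) = -29785/1728, f(-1.25) = -0.703125, f(-5/12) = 8755/1728, f(5/12) = 6125/1728, f(1.25) = -1.796875, f(25/12) = -12935/1728.
Sum = Δs · [f(-25/12) + f(-1.25) + f(-5/12) + ...].
Sum ≈ -15.50926.

-15.50926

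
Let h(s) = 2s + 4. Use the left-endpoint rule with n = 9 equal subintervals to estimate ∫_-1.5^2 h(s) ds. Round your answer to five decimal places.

14.38889

Δs = (2 − (-1.5))/9 = 7/18.
Left endpoints: -1.5, -10/9, -13/18, -1/3, 1/18, 4/9, 5/6, 11/9, 29/18.
h(-1.5) = 1, h(-10/9) = 16/9, h(-13/18) = 23/9, h(-1/3) = 10/3, h(1/18) = 37/9, h(4/9) = 44/9, h(5/6) = 17/3, h(11/9) = 58/9, h(29/18) = 65/9.
Sum = Δs · [h(-1.5) + h(-10/9) + h(-13/18) + ...].
Sum ≈ 14.38889.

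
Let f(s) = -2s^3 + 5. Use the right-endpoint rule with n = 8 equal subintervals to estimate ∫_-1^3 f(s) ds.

Δs = (3 − (-1))/8 = 0.5.
Right endpoints: -0.5, 0, 0.5, 1, 1.5, 2, 2.5, 3.
f(-0.5) = 5.25, f(0) = 5, f(0.5) = 4.75, f(1) = 3, f(1.5) = -1.75, f(2) = -11, f(2.5) = -26.25, f(3) = -49.
Sum = Δs · [f(-0.5) + f(0) + f(0.5) + ...].
Sum = -35.

-35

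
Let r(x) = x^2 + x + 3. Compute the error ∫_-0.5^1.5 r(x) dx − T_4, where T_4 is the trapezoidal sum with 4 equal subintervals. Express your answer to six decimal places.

-0.083333

Exact integral: ∫_-0.5^1.5 r(x) dx ≈ 8.16666667.
T_4 = 8.25.
Error ≈ 8.16666667 − 8.25 ≈ -0.083333.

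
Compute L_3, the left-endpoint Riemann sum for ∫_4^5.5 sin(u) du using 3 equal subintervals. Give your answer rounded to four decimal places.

-1.3466

Δu = (5.5 − 4)/3 = 0.5.
Left endpoints: 4, 4.5, 5.
f(4) ≈ -0.7568, f(4.5) ≈ -0.9775, f(5) ≈ -0.9589.
Sum = Δu · [f(4) + f(4.5) + f(5)].
Sum ≈ -1.3466.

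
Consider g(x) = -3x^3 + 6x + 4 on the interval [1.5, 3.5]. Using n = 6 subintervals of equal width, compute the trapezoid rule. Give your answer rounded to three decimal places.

-71.583

Δx = (3.5 − 1.5)/6 = 1/3.
g(1.5) = 2.875, g(11/6) = -251/72, g(13/6) = -973/72, g(2.5) = -27.875, g(17/6) = -3401/72, g(19/6) = -5203/72, g(3.5) = -103.625.
T_6 = (Δx/2)·[g(x_0) + 2g(x_1) + ... + 2g(x_{5}) + g(x_6)].
Sum ≈ -71.583.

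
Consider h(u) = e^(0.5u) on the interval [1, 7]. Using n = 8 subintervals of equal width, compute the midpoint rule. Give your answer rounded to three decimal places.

Δu = (7 − 1)/8 = 0.75.
Midpoints: 1.375, 2.125, 2.875, 3.625, 4.375, 5.125, 5.875, 6.625.
h(1.375) ≈ 1.989, h(2.125) ≈ 2.894, h(2.875) ≈ 4.210, h(3.625) ≈ 6.126, h(4.375) ≈ 8.913, h(5.125) ≈ 12.968, h(5.875) ≈ 18.869, h(6.625) ≈ 27.454.
Sum = Δu · [h(1.375) + h(2.125) + h(2.875) + ...].
Sum ≈ 62.566.

62.566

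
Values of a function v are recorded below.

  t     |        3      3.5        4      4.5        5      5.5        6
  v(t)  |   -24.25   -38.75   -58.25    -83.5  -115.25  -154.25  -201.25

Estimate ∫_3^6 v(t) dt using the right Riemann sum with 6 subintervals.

-325.625

Δt = 0.5.
Sum = 0.5·[(-38.75) + (-58.25) + (-83.5) + (-115.25) + (-154.25) + (-201.25)] = -325.625.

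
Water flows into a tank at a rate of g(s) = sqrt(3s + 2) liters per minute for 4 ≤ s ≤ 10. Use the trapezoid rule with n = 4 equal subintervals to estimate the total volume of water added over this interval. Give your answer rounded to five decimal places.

28.56044

Δs = (10 − 4)/4 = 1.5.
g(4) ≈ 3.74166, g(5.5) ≈ 4.30116, g(7) ≈ 4.79583, g(8.5) ≈ 5.24404, g(10) ≈ 5.65685.
T_4 = (Δs/2)·[g(s_0) + 2g(s_1) + 2g(s_2) + 2g(s_3) + g(s_4)].
Sum ≈ 28.56044.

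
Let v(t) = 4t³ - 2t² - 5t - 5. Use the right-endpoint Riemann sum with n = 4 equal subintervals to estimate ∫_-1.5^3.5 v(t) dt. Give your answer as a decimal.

Δt = (3.5 − (-1.5))/4 = 1.25.
Right endpoints: -0.25, 1, 2.25, 3.5.
v(-0.25) = -3.9375, v(1) = -8, v(2.25) = 19.1875, v(3.5) = 124.5.
Sum = Δt · [v(-0.25) + v(1) + v(2.25) + v(3.5)].
Sum = 164.6875.

164.6875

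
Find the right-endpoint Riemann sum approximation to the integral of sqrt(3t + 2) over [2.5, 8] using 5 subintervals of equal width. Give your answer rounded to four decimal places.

Δt = (8 − 2.5)/5 = 1.1.
Right endpoints: 3.6, 4.7, 5.8, 6.9, 8.
f(3.6) ≈ 3.5777, f(4.7) ≈ 4.0125, f(5.8) ≈ 4.4045, f(6.9) ≈ 4.7645, f(8) ≈ 5.0990.
Sum = Δt · [f(3.6) + f(4.7) + f(5.8) + f(6.9) + f(8)].
Sum ≈ 24.0440.

24.0440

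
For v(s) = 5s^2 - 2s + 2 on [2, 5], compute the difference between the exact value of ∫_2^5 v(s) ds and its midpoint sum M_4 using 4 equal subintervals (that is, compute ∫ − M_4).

0.703125

Exact integral: ∫_2^5 v(s) ds = 180.
M_4 = 179.296875.
Error = 180 − 179.296875 = 0.703125.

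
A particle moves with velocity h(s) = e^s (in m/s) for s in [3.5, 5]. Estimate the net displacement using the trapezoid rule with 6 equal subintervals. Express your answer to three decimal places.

115.898

Δs = (5 − 3.5)/6 = 0.25.
h(3.5) ≈ 33.115, h(3.75) ≈ 42.521, h(4) ≈ 54.598, h(4.25) ≈ 70.105, h(4.5) ≈ 90.017, h(4.75) ≈ 115.584, h(5) ≈ 148.413.
T_6 = (Δs/2)·[h(s_0) + 2h(s_1) + ... + 2h(s_{5}) + h(s_6)].
Sum ≈ 115.898.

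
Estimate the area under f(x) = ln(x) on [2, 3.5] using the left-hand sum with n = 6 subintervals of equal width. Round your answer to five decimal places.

1.42731

Δx = (3.5 − 2)/6 = 0.25.
Left endpoints: 2, 2.25, 2.5, 2.75, 3, 3.25.
f(2) ≈ 0.69315, f(2.25) ≈ 0.81093, f(2.5) ≈ 0.91629, f(2.75) ≈ 1.01160, f(3) ≈ 1.09861, f(3.25) ≈ 1.17865.
Sum = Δx · [f(2) + f(2.25) + f(2.5) + ...].
Sum ≈ 1.42731.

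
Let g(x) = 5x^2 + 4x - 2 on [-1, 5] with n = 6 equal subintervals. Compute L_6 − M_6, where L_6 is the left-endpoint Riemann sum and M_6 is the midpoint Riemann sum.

-64.5

L_6 = 179.
M_6 = 243.5.
L_6 − M_6 = -64.5.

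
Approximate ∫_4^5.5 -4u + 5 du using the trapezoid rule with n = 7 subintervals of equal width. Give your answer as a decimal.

Δu = (5.5 − 4)/7 = 3/14.
f(4) = -11, f(59/14) = -83/7, f(31/7) = -89/7, f(65/14) = -95/7, f(34/7) = -101/7, f(71/14) = -107/7, f(37/7) = -113/7, f(5.5) = -17.
T_7 = (Δu/2)·[f(u_0) + 2f(u_1) + ... + 2f(u_{6}) + f(u_7)].
Sum = -21.

-21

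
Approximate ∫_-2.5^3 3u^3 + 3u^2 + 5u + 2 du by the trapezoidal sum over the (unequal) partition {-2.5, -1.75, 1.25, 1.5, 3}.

Subinterval widths: 0.75, 3, 0.25, 1.5.
f(-2.5) = -38.625, f(-1.75) = -13.640625, f(1.25) = 18.796875, f(1.5) = 26.375, f(3) = 125.
On each subinterval the trapezoid contributes (Δu_i/2)·[f(u_{i-1}) + f(u_i)].
Sum = 107.3125.

107.3125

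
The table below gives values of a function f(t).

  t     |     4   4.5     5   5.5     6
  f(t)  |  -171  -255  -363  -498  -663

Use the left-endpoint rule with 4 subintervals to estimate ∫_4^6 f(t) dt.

-643.5

Δt = 0.5.
Sum = 0.5·[(-171) + (-255) + (-363) + (-498)] = -643.5.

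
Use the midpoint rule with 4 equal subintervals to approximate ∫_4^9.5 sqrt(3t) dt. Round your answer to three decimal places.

Δt = (9.5 − 4)/4 = 1.375.
Midpoints: 4.6875, 6.0625, 7.4375, 8.8125.
f(4.6875) ≈ 3.750, f(6.0625) ≈ 4.265, f(7.4375) ≈ 4.724, f(8.8125) ≈ 5.142.
Sum = Δt · [f(4.6875) + f(6.0625) + f(7.4375) + f(8.8125)].
Sum ≈ 24.585.

24.585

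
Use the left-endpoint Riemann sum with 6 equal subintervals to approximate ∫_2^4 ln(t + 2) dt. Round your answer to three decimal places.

3.137

Δt = (4 − 2)/6 = 1/3.
Left endpoints: 2, 7/3, 8/3, 3, 10/3, 11/3.
f(2) ≈ 1.386, f(7/3) ≈ 1.466, f(8/3) ≈ 1.540, f(3) ≈ 1.609, f(10/3) ≈ 1.674, f(11/3) ≈ 1.735.
Sum = Δt · [f(2) + f(7/3) + f(8/3) + ...].
Sum ≈ 3.137.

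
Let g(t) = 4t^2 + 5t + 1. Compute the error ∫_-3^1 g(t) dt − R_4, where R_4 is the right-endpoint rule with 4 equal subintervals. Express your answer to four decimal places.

3.3333

Exact integral: ∫_-3^1 g(t) dt ≈ 21.333333.
R_4 = 18.
Error ≈ 21.333333 − 18 ≈ 3.3333.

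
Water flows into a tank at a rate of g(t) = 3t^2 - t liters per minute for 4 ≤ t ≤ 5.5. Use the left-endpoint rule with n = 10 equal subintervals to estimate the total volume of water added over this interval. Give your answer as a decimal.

92.173125

Δt = (5.5 − 4)/10 = 0.15.
Left endpoints: 4, 4.15, 4.3, 4.45, 4.6, 4.75, 4.9, 5.05, 5.2, 5.35.
g(4) = 44, g(4.15) = 47.5175, g(4.3) = 51.17, g(4.45) = 54.9575, g(4.6) = 58.88, g(4.75) = 62.9375, g(4.9) = 67.13, g(5.05) = 71.4575, g(5.2) = 75.92, g(5.35) = 80.5175.
Sum = Δt · [g(4) + g(4.15) + g(4.3) + ...].
Sum = 92.173125.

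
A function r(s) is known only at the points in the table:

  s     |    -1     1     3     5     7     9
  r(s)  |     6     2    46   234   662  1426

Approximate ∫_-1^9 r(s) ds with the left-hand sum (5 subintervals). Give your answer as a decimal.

Δs = 2.
Sum = 2·[6 + 2 + 46 + 234 + 662] = 1900.

1900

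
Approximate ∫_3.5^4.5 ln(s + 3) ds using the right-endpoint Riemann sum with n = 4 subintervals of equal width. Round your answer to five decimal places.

1.96284

Δs = (4.5 − 3.5)/4 = 0.25.
Right endpoints: 3.75, 4, 4.25, 4.5.
f(3.75) ≈ 1.90954, f(4) ≈ 1.94591, f(4.25) ≈ 1.98100, f(4.5) ≈ 2.01490.
Sum = Δs · [f(3.75) + f(4) + f(4.25) + f(4.5)].
Sum ≈ 1.96284.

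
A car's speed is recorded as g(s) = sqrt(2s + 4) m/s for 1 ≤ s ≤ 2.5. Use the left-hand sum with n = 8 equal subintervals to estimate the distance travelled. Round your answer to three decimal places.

Δs = (2.5 − 1)/8 = 0.1875.
Left endpoints: 1, 1.1875, 1.375, 1.5625, 1.75, 1.9375, 2.125, 2.3125.
g(1) ≈ 2.449, g(1.1875) ≈ 2.525, g(1.375) ≈ 2.598, g(1.5625) ≈ 2.669, g(1.75) ≈ 2.739, g(1.9375) ≈ 2.806, g(2.125) ≈ 2.872, g(2.3125) ≈ 2.937.
Sum = Δs · [g(1) + g(1.1875) + g(1.375) + ...].
Sum ≈ 4.049.

4.049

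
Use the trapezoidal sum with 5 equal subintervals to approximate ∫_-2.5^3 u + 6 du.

34.375

Δu = (3 − (-2.5))/5 = 1.1.
f(-2.5) = 3.5, f(-1.4) = 4.6, f(-0.3) = 5.7, f(0.8) = 6.8, f(1.9) = 7.9, f(3) = 9.
T_5 = (Δu/2)·[f(u_0) + 2f(u_1) + ... + 2f(u_{4}) + f(u_5)].
Sum = 34.375.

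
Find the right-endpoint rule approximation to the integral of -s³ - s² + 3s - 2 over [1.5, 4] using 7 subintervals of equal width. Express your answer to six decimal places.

Δs = (4 − 1.5)/7 = 5/14.
Right endpoints: 13/7, 31/14, 18/7, 41/14, 23/7, 51/14, 4.
f(13/7) = -2155/343, f(31/14) = -30505/2744, f(18/7) = -6140/343, f(41/14) = -73835/2744, f(23/7) = -13175/343, f(51/14) = -144565/2744, f(4) = -70.
Sum = Δs · [f(13/7) + f(31/14) + f(18/7) + ...].
Sum ≈ -79.751276.

-79.751276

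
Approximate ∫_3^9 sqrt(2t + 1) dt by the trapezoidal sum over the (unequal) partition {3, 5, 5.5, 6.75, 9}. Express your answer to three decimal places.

21.390

Subinterval widths: 2, 0.5, 1.25, 2.25.
f(3) ≈ 2.646, f(5) ≈ 3.317, f(5.5) ≈ 3.464, f(6.75) ≈ 3.808, f(9) ≈ 4.359.
On each subinterval the trapezoid contributes (Δt_i/2)·[f(t_{i-1}) + f(t_i)].
Sum ≈ 21.390.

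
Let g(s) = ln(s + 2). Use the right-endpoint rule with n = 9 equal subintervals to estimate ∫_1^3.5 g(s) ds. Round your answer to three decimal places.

3.663

Δs = (3.5 − 1)/9 = 5/18.
Right endpoints: 23/18, 14/9, 11/6, 19/9, 43/18, 8/3, 53/18, 29/9, 3.5.
g(23/18) ≈ 1.187, g(14/9) ≈ 1.269, g(11/6) ≈ 1.344, g(19/9) ≈ 1.414, g(43/18) ≈ 1.479, g(8/3) ≈ 1.540, g(53/18) ≈ 1.598, g(29/9) ≈ 1.653, g(3.5) ≈ 1.705.
Sum = Δs · [g(23/18) + g(14/9) + g(11/6) + ...].
Sum ≈ 3.663.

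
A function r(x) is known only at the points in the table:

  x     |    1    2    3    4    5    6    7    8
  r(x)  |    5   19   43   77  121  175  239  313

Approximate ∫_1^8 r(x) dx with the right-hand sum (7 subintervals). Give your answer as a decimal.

Δx = 1.
Sum = 1·[19 + 43 + 77 + 121 + 175 + 239 + 313] = 987.

987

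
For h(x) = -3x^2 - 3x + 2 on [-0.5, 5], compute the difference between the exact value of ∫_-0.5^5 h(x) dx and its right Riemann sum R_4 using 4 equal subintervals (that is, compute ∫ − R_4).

Exact integral: ∫_-0.5^5 h(x) dx = -151.25.
R_4 = -218.83984375.
Error = -151.25 − (-218.83984375) = 67.58984375.

67.58984375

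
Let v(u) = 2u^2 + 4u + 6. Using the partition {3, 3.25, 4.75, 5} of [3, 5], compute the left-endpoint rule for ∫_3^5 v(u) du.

Subinterval widths: 0.25, 1.5, 0.25.
Left endpoints: 3, 3.25, 4.75.
v(3) = 36, v(3.25) = 40.125, v(4.75) = 70.125.
Sum = Σ Δu_i · v(u_i).
Sum = 86.71875.

86.71875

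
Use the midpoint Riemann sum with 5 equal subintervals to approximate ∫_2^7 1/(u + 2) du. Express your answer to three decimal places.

Δu = (7 − 2)/5 = 1.
Midpoints: 2.5, 3.5, 4.5, 5.5, 6.5.
f(2.5) = 2/9, f(3.5) = 2/11, f(4.5) = 2/13, f(5.5) = 2/15, f(6.5) = 2/17.
Sum = Δu · [f(2.5) + f(3.5) + f(4.5) + f(5.5) + f(6.5)].
Sum ≈ 0.809.

0.809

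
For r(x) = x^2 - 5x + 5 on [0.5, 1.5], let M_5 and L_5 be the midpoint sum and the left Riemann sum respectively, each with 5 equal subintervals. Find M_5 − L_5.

-0.31

M_5 = 1.08.
L_5 = 1.39.
M_5 − L_5 = -0.31.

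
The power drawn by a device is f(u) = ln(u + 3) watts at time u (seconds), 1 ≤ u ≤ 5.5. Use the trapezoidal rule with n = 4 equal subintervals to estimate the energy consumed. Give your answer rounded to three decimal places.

Δu = (5.5 − 1)/4 = 1.125.
f(1) ≈ 1.386, f(2.125) ≈ 1.634, f(3.25) ≈ 1.833, f(4.375) ≈ 1.998, f(5.5) ≈ 2.140.
T_4 = (Δu/2)·[f(u_0) + 2f(u_1) + 2f(u_2) + 2f(u_3) + f(u_4)].
Sum ≈ 8.131.

8.131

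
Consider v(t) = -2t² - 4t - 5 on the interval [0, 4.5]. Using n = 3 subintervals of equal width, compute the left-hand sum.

Δt = (4.5 − 0)/3 = 1.5.
Left endpoints: 0, 1.5, 3.
v(0) = -5, v(1.5) = -15.5, v(3) = -35.
Sum = Δt · [v(0) + v(1.5) + v(3)].
Sum = -83.25.

-83.25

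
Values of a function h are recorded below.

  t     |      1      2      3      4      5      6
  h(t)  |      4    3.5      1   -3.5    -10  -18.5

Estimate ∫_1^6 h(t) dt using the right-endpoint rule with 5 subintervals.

Δt = 1.
Sum = 1·[3.5 + 1 + (-3.5) + (-10) + (-18.5)] = -27.5.

-27.5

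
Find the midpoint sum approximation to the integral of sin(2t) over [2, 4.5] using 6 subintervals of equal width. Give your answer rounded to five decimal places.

Δt = (4.5 − 2)/6 = 5/12.
Midpoints: 53/24, 2.625, 73/24, 83/24, 3.875, 103/24.
f(53/24) ≈ -0.95659, f(2.625) ≈ -0.85893, f(73/24) ≈ -0.19852, f(83/24) ≈ 0.59195, f(3.875) ≈ 0.99460, f(103/24) ≈ 0.74561.
Sum = Δt · [f(53/24) + f(2.625) + f(73/24) + ...].
Sum ≈ 0.13255.

0.13255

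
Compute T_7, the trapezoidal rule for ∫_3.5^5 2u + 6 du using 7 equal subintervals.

21.75

Δu = (5 − 3.5)/7 = 3/14.
f(3.5) = 13, f(26/7) = 94/7, f(55/14) = 97/7, f(29/7) = 100/7, f(61/14) = 103/7, f(32/7) = 106/7, f(67/14) = 109/7, f(5) = 16.
T_7 = (Δu/2)·[f(u_0) + 2f(u_1) + ... + 2f(u_{6}) + f(u_7)].
Sum = 21.75.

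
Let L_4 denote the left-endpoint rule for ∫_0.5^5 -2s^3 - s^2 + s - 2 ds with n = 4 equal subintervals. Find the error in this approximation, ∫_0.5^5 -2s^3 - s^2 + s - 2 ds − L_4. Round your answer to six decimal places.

-135.263672

Exact integral: ∫_0.5^5 f(s) ds = -350.71875.
L_4 ≈ -215.45507812.
Error ≈ -350.71875 − (-215.45507812) ≈ -135.263672.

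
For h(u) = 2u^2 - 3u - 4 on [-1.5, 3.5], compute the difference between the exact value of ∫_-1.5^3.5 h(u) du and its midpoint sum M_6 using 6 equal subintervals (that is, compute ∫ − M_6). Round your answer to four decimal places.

0.5787

Exact integral: ∫_-1.5^3.5 h(u) du ≈ -4.166667.
M_6 ≈ -4.745370.
Error ≈ -4.166667 − (-4.745370) ≈ 0.5787.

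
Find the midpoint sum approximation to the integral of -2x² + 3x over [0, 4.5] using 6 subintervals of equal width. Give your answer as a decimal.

Δx = (4.5 − 0)/6 = 0.75.
Midpoints: 0.375, 1.125, 1.875, 2.625, 3.375, 4.125.
f(0.375) = 0.84375, f(1.125) = 0.84375, f(1.875) = -1.40625, f(2.625) = -5.90625, f(3.375) = -12.65625, f(4.125) = -21.65625.
Sum = Δx · [f(0.375) + f(1.125) + f(1.875) + ...].
Sum = -29.953125.

-29.953125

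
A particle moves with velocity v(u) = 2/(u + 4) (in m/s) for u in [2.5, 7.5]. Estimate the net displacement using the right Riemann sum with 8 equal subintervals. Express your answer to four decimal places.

1.1003

Δu = (7.5 − 2.5)/8 = 0.625.
Right endpoints: 3.125, 3.75, 4.375, 5, 5.625, 6.25, 6.875, 7.5.
v(3.125) = 16/57, v(3.75) = 8/31, v(4.375) = 16/67, v(5) = 2/9, v(5.625) = 16/77, v(6.25) = 8/41, v(6.875) = 16/87, v(7.5) = 4/23.
Sum = Δu · [v(3.125) + v(3.75) + v(4.375) + ...].
Sum ≈ 1.1003.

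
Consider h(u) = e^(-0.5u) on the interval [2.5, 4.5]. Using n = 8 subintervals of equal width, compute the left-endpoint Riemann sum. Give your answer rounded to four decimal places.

Δu = (4.5 − 2.5)/8 = 0.25.
Left endpoints: 2.5, 2.75, 3, 3.25, 3.5, 3.75, 4, 4.25.
h(2.5) ≈ 0.2865, h(2.75) ≈ 0.2528, h(3) ≈ 0.2231, h(3.25) ≈ 0.1969, h(3.5) ≈ 0.1738, h(3.75) ≈ 0.1534, h(4) ≈ 0.1353, h(4.25) ≈ 0.1194.
Sum = Δu · [h(2.5) + h(2.75) + h(3) + ...].
Sum ≈ 0.3853.

0.3853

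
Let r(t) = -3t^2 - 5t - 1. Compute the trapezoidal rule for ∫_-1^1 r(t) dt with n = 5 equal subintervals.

-4.16

Δt = (1 − (-1))/5 = 0.4.
r(-1) = 1, r(-0.6) = 0.92, r(-0.2) = -0.12, r(0.2) = -2.12, r(0.6) = -5.08, r(1) = -9.
T_5 = (Δt/2)·[r(t_0) + 2r(t_1) + ... + 2r(t_{4}) + r(t_5)].
Sum = -4.16.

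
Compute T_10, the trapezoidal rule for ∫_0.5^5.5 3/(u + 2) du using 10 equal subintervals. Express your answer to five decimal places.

3.30469

Δu = (5.5 − 0.5)/10 = 0.5.
f(0.5) = 1.2, f(1) = 1, f(1.5) = 6/7, f(2) = 0.75, f(2.5) = 2/3, f(3) = 0.6, f(3.5) = 6/11, f(4) = 0.5, f(4.5) = 6/13, f(5) = 3/7, f(5.5) = 0.4.
T_10 = (Δu/2)·[f(u_0) + 2f(u_1) + ... + 2f(u_{9}) + f(u_10)].
Sum ≈ 3.30469.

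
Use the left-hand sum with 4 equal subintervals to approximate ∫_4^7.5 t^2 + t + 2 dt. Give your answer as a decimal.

127.72265625

Δt = (7.5 − 4)/4 = 0.875.
Left endpoints: 4, 4.875, 5.75, 6.625.
f(4) = 22, f(4.875) = 30.640625, f(5.75) = 40.8125, f(6.625) = 52.515625.
Sum = Δt · [f(4) + f(4.875) + f(5.75) + f(6.625)].
Sum = 127.72265625.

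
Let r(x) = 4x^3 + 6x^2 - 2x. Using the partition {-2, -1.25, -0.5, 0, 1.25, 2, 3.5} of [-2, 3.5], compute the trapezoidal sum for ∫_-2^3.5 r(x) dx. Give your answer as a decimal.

Subinterval widths: 0.75, 0.75, 0.5, 1.25, 0.75, 1.5.
r(-2) = -4, r(-1.25) = 4.0625, r(-0.5) = 2, r(0) = 0, r(1.25) = 14.6875, r(2) = 52, r(3.5) = 238.
On each subinterval the trapezoid contributes (Δx_i/2)·[r(x_{i-1}) + r(x_i)].
Sum = 254.484375.

254.484375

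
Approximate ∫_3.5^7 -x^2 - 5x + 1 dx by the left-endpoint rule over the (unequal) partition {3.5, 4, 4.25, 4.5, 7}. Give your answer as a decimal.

-137.078125

Subinterval widths: 0.5, 0.25, 0.25, 2.5.
Left endpoints: 3.5, 4, 4.25, 4.5.
f(3.5) = -28.75, f(4) = -35, f(4.25) = -38.3125, f(4.5) = -41.75.
Sum = Σ Δx_i · f(x_i).
Sum = -137.078125.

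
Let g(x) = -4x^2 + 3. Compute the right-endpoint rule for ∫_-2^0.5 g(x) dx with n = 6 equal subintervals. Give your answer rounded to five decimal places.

Δx = (0.5 − (-2))/6 = 5/12.
Right endpoints: -19/12, -7/6, -0.75, -1/3, 1/12, 0.5.
g(-19/12) = -253/36, g(-7/6) = -22/9, g(-0.75) = 0.75, g(-1/3) = 23/9, g(1/12) = 107/36, g(0.5) = 2.
Sum = Δx · [g(-19/12) + g(-7/6) + g(-0.75) + ...].
Sum ≈ -0.49769.

-0.49769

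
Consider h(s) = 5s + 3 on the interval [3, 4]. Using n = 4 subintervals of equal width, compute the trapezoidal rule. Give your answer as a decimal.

Δs = (4 − 3)/4 = 0.25.
h(3) = 18, h(3.25) = 19.25, h(3.5) = 20.5, h(3.75) = 21.75, h(4) = 23.
T_4 = (Δs/2)·[h(s_0) + 2h(s_1) + 2h(s_2) + 2h(s_3) + h(s_4)].
Sum = 20.5.

20.5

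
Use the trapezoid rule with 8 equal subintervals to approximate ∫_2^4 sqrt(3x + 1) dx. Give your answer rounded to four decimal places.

6.2996

Δx = (4 − 2)/8 = 0.25.
f(2) ≈ 2.6458, f(2.25) ≈ 2.7839, f(2.5) ≈ 2.9155, f(2.75) ≈ 3.0414, f(3) ≈ 3.1623, f(3.25) ≈ 3.2787, f(3.5) ≈ 3.3912, f(3.75) ≈ 3.5000, f(4) ≈ 3.6056.
T_8 = (Δx/2)·[f(x_0) + 2f(x_1) + ... + 2f(x_{7}) + f(x_8)].
Sum ≈ 6.2996.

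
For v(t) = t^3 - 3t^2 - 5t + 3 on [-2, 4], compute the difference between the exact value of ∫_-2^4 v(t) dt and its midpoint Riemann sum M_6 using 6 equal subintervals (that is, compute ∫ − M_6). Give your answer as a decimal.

Exact integral: ∫_-2^4 v(t) dt = -24.
M_6 = -24.
Error = -24 − (-24) = 0.

0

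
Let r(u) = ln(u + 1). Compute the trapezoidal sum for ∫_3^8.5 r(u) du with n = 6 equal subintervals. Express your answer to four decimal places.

Δu = (8.5 − 3)/6 = 11/12.
r(3) ≈ 1.3863, r(47/12) ≈ 1.5926, r(29/6) ≈ 1.7636, r(5.75) ≈ 1.9095, r(20/3) ≈ 2.0369, r(91/12) ≈ 2.1498, r(8.5) ≈ 2.2513.
T_6 = (Δu/2)·[r(u_0) + 2r(u_1) + ... + 2r(u_{5}) + r(u_6)].
Sum ≈ 10.3320.

10.3320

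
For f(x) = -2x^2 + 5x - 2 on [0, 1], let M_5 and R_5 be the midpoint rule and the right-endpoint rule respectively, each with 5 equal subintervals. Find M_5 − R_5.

-0.28

M_5 = -0.16.
R_5 = 0.12.
M_5 − R_5 = -0.28.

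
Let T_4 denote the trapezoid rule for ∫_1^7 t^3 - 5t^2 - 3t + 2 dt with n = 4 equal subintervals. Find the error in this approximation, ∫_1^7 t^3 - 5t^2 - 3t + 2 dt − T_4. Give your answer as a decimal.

Exact integral: ∫_1^7 f(t) dt = -30.
T_4 = -14.25.
Error = -30 − (-14.25) = -15.75.

-15.75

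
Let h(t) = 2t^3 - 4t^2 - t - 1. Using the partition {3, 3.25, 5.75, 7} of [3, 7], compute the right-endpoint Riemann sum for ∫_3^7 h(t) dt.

1211.0859375

Subinterval widths: 0.25, 2.5, 1.25.
Right endpoints: 3.25, 5.75, 7.
h(3.25) = 22.15625, h(5.75) = 241.21875, h(7) = 482.
Sum = Σ Δt_i · h(t_i).
Sum = 1211.0859375.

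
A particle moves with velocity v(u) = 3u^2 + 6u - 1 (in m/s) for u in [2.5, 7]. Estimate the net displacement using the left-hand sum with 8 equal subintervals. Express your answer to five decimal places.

408.17285

Δu = (7 − 2.5)/8 = 0.5625.
Left endpoints: 2.5, 3.0625, 3.625, 4.1875, 4.75, 5.3125, 5.875, 6.4375.
v(2.5) = 32.75, v(3.0625) = 45.51171875, v(3.625) = 60.171875, v(4.1875) = 76.73046875, v(4.75) = 95.1875, v(5.3125) = 115.54296875, v(5.875) = 137.796875, v(6.4375) = 161.94921875.
Sum = Δu · [v(2.5) + v(3.0625) + v(3.625) + ...].
Sum ≈ 408.17285.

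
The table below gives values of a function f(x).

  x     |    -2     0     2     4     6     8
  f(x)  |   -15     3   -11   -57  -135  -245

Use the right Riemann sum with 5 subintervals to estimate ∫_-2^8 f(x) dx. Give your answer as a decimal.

-890

Δx = 2.
Sum = 2·[3 + (-11) + (-57) + (-135) + (-245)] = -890.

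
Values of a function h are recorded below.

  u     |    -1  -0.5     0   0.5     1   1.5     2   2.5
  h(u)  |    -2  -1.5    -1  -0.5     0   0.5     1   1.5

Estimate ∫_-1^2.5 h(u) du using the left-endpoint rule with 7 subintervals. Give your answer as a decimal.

-1.75

Δu = 0.5.
Sum = 0.5·[(-2) + (-1.5) + (-1) + (-0.5) + 0 + 0.5 + 1] = -1.75.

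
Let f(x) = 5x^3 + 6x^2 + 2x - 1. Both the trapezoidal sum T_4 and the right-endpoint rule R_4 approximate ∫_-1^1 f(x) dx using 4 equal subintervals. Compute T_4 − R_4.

-3.5

T_4 = 2.5.
R_4 = 6.
T_4 − R_4 = -3.5.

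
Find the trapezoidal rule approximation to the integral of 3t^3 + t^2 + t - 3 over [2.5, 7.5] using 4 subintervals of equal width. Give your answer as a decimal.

2549.0625

Δt = (7.5 − 2.5)/4 = 1.25.
f(2.5) = 52.625, f(3.75) = 173.015625, f(5) = 402, f(6.25) = 774.734375, f(7.5) = 1326.375.
T_4 = (Δt/2)·[f(t_0) + 2f(t_1) + 2f(t_2) + 2f(t_3) + f(t_4)].
Sum = 2549.0625.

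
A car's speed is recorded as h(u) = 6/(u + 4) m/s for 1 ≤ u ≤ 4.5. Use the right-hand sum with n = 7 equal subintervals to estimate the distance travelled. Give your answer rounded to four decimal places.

3.0635

Δu = (4.5 − 1)/7 = 0.5.
Right endpoints: 1.5, 2, 2.5, 3, 3.5, 4, 4.5.
h(1.5) = 12/11, h(2) = 1, h(2.5) = 12/13, h(3) = 6/7, h(3.5) = 0.8, h(4) = 0.75, h(4.5) = 12/17.
Sum = Δu · [h(1.5) + h(2) + h(2.5) + ...].
Sum ≈ 3.0635.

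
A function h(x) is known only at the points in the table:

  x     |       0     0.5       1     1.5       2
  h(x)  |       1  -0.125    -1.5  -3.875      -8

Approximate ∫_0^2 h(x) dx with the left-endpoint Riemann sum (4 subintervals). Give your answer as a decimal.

-2.25

Δx = 0.5.
Sum = 0.5·[1 + (-0.125) + (-1.5) + (-3.875)] = -2.25.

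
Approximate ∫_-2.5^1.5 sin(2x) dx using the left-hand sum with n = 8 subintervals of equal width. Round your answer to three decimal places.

Δx = (1.5 − (-2.5))/8 = 0.5.
Left endpoints: -2.5, -2, -1.5, -1, -0.5, 0, 0.5, 1.
f(-2.5) ≈ 0.959, f(-2) ≈ 0.757, f(-1.5) ≈ -0.141, f(-1) ≈ -0.909, f(-0.5) ≈ -0.841, f(0) ≈ 0.000, f(0.5) ≈ 0.841, f(1) ≈ 0.909.
Sum = Δx · [f(-2.5) + f(-2) + f(-1.5) + ...].
Sum ≈ 0.787.

0.787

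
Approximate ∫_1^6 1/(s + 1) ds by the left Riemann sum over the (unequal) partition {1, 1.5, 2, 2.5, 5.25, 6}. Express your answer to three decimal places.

1.522

Subinterval widths: 0.5, 0.5, 0.5, 2.75, 0.75.
Left endpoints: 1, 1.5, 2, 2.5, 5.25.
f(1) = 0.5, f(1.5) = 0.4, f(2) = 1/3, f(2.5) = 2/7, f(5.25) = 0.16.
Sum = Σ Δs_i · f(s_i).
Sum ≈ 1.522.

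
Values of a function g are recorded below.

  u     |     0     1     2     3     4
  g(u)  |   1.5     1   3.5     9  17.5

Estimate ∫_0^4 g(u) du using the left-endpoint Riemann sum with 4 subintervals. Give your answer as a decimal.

Δu = 1.
Sum = 1·[1.5 + 1 + 3.5 + 9] = 15.

15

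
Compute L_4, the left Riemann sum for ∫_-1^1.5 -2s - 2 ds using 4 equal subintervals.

-4.6875

Δs = (1.5 − (-1))/4 = 0.625.
Left endpoints: -1, -0.375, 0.25, 0.875.
f(-1) = 0, f(-0.375) = -1.25, f(0.25) = -2.5, f(0.875) = -3.75.
Sum = Δs · [f(-1) + f(-0.375) + f(0.25) + f(0.875)].
Sum = -4.6875.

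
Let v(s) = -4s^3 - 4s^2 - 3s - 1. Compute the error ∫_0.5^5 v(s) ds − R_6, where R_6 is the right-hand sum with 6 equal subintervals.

Exact integral: ∫_0.5^5 v(s) ds = -833.0625.
R_6 = -1078.171875.
Error = -833.0625 − (-1078.171875) = 245.109375.

245.109375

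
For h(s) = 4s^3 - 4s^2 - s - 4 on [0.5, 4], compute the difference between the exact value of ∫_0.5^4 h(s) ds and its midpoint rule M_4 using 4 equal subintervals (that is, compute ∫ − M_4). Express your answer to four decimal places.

5.1361

Exact integral: ∫_0.5^4 h(s) ds ≈ 148.895833.
M_4 ≈ 143.759766.
Error ≈ 148.895833 − 143.759766 ≈ 5.1361.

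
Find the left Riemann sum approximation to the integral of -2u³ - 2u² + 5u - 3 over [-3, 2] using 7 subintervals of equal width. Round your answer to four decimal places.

-5.4082

Δu = (2 − (-3))/7 = 5/7.
Left endpoints: -3, -16/7, -11/7, -6/7, -1/7, 4/7, 9/7.
f(-3) = 18, f(-16/7) = -341/343, f(-11/7) = -2756/343, f(-6/7) = -2571/343, f(-1/7) = -1286/343, f(4/7) = -401/343, f(9/7) = -1416/343.
Sum = Δu · [f(-3) + f(-16/7) + f(-11/7) + ...].
Sum ≈ -5.4082.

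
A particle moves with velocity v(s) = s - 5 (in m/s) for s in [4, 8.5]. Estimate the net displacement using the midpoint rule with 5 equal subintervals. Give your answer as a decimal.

Δs = (8.5 − 4)/5 = 0.9.
Midpoints: 4.45, 5.35, 6.25, 7.15, 8.05.
v(4.45) = -0.55, v(5.35) = 0.35, v(6.25) = 1.25, v(7.15) = 2.15, v(8.05) = 3.05.
Sum = Δs · [v(4.45) + v(5.35) + v(6.25) + v(7.15) + v(8.05)].
Sum = 5.625.

5.625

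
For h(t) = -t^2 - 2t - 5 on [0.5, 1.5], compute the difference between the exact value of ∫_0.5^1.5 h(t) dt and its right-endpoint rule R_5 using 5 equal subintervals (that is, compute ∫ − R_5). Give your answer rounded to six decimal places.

Exact integral: ∫_0.5^1.5 h(t) dt ≈ -8.08333333.
R_5 = -8.49.
Error ≈ -8.08333333 − (-8.49) ≈ 0.406667.

0.406667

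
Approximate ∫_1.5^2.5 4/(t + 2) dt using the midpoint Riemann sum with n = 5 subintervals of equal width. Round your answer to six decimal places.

1.005043

Δt = (2.5 − 1.5)/5 = 0.2.
Midpoints: 1.6, 1.8, 2, 2.2, 2.4.
f(1.6) = 10/9, f(1.8) = 20/19, f(2) = 1, f(2.2) = 20/21, f(2.4) = 10/11.
Sum = Δt · [f(1.6) + f(1.8) + f(2) + f(2.2) + f(2.4)].
Sum ≈ 1.005043.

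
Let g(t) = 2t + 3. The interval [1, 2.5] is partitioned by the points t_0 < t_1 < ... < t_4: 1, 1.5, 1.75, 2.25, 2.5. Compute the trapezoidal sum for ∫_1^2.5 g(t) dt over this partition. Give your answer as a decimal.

9.75

Subinterval widths: 0.5, 0.25, 0.5, 0.25.
g(1) = 5, g(1.5) = 6, g(1.75) = 6.5, g(2.25) = 7.5, g(2.5) = 8.
On each subinterval the trapezoid contributes (Δt_i/2)·[g(t_{i-1}) + g(t_i)].
Sum = 9.75.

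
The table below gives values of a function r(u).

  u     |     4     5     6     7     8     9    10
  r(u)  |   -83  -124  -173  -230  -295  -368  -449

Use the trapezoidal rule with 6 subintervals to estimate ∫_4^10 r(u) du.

-1456

Δu = 1.
T_6 = (1/2)·[(-83) + 2·(-124) + 2·(-173) + 2·(-230) + 2·(-295) + 2·(-368) + (-449)] = -1456.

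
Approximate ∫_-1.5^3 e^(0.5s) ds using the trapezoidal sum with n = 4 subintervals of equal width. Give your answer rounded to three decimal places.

8.229

Δs = (3 − (-1.5))/4 = 1.125.
f(-1.5) ≈ 0.472, f(-0.375) ≈ 0.829, f(0.75) ≈ 1.455, f(1.875) ≈ 2.554, f(3) ≈ 4.482.
T_4 = (Δs/2)·[f(s_0) + 2f(s_1) + 2f(s_2) + 2f(s_3) + f(s_4)].
Sum ≈ 8.229.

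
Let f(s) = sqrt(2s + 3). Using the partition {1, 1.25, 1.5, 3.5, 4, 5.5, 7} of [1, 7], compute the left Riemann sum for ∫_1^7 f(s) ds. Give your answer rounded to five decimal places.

18.21286

Subinterval widths: 0.25, 0.25, 2, 0.5, 1.5, 1.5.
Left endpoints: 1, 1.25, 1.5, 3.5, 4, 5.5.
f(1) ≈ 2.23607, f(1.25) ≈ 2.34521, f(1.5) ≈ 2.44949, f(3.5) ≈ 3.16228, f(4) ≈ 3.31662, f(5.5) ≈ 3.74166.
Sum = Σ Δs_i · f(s_i).
Sum ≈ 18.21286.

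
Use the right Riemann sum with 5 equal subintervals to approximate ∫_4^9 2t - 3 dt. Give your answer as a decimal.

Δt = (9 − 4)/5 = 1.
Right endpoints: 5, 6, 7, 8, 9.
f(5) = 7, f(6) = 9, f(7) = 11, f(8) = 13, f(9) = 15.
Sum = Δt · [f(5) + f(6) + f(7) + f(8) + f(9)].
Sum = 55.

55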